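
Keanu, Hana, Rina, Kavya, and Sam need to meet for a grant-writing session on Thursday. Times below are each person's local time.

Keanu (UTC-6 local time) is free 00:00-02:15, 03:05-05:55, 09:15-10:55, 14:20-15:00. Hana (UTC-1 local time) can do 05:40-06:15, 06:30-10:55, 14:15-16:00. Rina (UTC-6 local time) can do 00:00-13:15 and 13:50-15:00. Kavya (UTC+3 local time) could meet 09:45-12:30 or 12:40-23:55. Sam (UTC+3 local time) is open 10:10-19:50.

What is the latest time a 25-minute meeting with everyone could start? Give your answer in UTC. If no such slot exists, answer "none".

16:25

Keanu in UTC: 06:00-08:15, 09:05-11:55, 15:15-16:55, 20:20-21:00 (add 6h to convert from UTC-6).
Hana in UTC: 06:40-07:15, 07:30-11:55, 15:15-17:00 (add 1h to convert from UTC-1).
Rina in UTC: 06:00-19:15, 19:50-21:00 (add 6h to convert from UTC-6).
Kavya in UTC: 06:45-09:30, 09:40-20:55 (subtract 3h to convert from UTC+3).
Sam in UTC: 07:10-16:50 (subtract 3h to convert from UTC+3).
Keanu ∩ Hana: 06:40-07:15, 07:30-08:15, 09:05-11:55, 15:15-16:55.
Keanu ∩ Hana ∩ Rina: 06:40-07:15, 07:30-08:15, 09:05-11:55, 15:15-16:55.
Keanu ∩ Hana ∩ Rina ∩ Kavya: 06:45-07:15, 07:30-08:15, 09:05-09:30, 09:40-11:55, 15:15-16:55.
Keanu ∩ Hana ∩ Rina ∩ Kavya ∩ Sam: 07:10-07:15, 07:30-08:15, 09:05-09:30, 09:40-11:55, 15:15-16:50.
The last common window of at least 25 minutes is 15:15-16:50; a 25-minute meeting can start as late as 16:25 and still end by 16:50.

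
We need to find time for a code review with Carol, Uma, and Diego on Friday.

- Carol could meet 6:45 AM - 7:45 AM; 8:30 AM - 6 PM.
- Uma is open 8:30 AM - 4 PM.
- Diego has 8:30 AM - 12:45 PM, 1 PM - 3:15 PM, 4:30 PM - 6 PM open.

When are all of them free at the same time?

08:30-12:45, 13:00-15:15

Carol ∩ Uma: 08:30-16:00.
Carol ∩ Uma ∩ Diego: 08:30-12:45, 13:00-15:15.
Those are the intersection windows.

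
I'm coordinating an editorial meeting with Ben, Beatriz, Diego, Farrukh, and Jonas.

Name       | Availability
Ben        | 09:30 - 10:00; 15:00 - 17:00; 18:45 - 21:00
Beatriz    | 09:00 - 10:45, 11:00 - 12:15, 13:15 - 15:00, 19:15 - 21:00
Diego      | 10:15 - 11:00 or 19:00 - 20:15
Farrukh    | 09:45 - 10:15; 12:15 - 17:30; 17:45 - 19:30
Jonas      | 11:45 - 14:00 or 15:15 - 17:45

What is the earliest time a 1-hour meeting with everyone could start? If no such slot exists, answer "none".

Ben ∩ Beatriz: 09:30-10:00, 19:15-21:00.
Ben ∩ Beatriz ∩ Diego: 19:15-20:15.
Ben ∩ Beatriz ∩ Diego ∩ Farrukh: 19:15-19:30.
Ben ∩ Beatriz ∩ Diego ∩ Farrukh ∩ Jonas: ∅.
There is no time when everyone is free.
No common window is at least 60 minutes long.

none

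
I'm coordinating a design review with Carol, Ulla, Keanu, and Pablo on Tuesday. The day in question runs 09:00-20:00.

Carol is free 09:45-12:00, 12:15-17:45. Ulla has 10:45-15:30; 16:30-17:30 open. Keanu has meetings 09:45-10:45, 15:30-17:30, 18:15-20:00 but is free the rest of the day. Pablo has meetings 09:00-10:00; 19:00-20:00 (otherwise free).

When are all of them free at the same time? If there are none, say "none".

Carol free: 09:45-12:00, 12:15-17:45.
Ulla free: 10:45-15:30, 16:30-17:30.
Keanu free: 09:00-09:45, 10:45-15:30, 17:30-18:15 (invert busy blocks within the working day).
Pablo free: 10:00-19:00 (invert busy blocks within the working day).
Carol ∩ Ulla: 10:45-12:00, 12:15-15:30, 16:30-17:30.
Carol ∩ Ulla ∩ Keanu: 10:45-12:00, 12:15-15:30.
Carol ∩ Ulla ∩ Keanu ∩ Pablo: 10:45-12:00, 12:15-15:30.
So the common availability across everyone is 10:45-12:00, 12:15-15:30.

10:45-12:00, 12:15-15:30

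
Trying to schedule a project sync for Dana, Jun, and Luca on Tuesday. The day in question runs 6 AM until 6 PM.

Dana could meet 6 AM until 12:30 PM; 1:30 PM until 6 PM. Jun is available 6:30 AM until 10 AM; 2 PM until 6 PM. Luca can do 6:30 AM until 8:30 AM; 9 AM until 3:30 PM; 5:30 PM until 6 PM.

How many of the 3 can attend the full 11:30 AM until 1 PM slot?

1

Luca can make the full 11:30-13:00 slot — that's 1.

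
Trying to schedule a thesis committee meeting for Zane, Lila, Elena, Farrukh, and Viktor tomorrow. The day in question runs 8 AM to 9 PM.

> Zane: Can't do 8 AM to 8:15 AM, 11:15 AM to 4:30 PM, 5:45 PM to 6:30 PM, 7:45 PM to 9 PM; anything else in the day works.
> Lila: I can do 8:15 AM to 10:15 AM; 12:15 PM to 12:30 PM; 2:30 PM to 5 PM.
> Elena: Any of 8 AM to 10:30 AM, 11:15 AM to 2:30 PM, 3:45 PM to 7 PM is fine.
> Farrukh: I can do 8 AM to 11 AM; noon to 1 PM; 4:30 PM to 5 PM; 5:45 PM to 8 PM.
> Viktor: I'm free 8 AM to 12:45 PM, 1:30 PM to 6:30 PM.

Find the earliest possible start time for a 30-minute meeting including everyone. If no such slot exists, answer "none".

08:15

Zane free: 08:15-11:15, 16:30-17:45, 18:30-19:45 (invert busy blocks within the working day).
Lila free: 08:15-10:15, 12:15-12:30, 14:30-17:00.
Elena free: 08:00-10:30, 11:15-14:30, 15:45-19:00.
Farrukh free: 08:00-11:00, 12:00-13:00, 16:30-17:00, 17:45-20:00.
Viktor free: 08:00-12:45, 13:30-18:30.
Zane ∩ Lila: 08:15-10:15, 16:30-17:00.
Zane ∩ Lila ∩ Elena: 08:15-10:15, 16:30-17:00.
Zane ∩ Lila ∩ Elena ∩ Farrukh: 08:15-10:15, 16:30-17:00.
Zane ∩ Lila ∩ Elena ∩ Farrukh ∩ Viktor: 08:15-10:15, 16:30-17:00.
The first common window of at least 30 minutes is 08:15-10:15, so the earliest start is 08:15.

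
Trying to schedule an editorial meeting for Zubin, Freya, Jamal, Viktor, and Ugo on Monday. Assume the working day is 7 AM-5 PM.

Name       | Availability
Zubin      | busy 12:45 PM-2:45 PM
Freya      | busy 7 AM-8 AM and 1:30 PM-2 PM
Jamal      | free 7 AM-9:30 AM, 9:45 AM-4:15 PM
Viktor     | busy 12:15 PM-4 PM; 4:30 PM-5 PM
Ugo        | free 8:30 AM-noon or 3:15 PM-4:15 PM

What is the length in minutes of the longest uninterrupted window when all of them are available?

135

Zubin free: 07:00-12:45, 14:45-17:00 (invert busy blocks within the working day).
Freya free: 08:00-13:30, 14:00-17:00 (invert busy blocks within the working day).
Jamal free: 07:00-09:30, 09:45-16:15.
Viktor free: 07:00-12:15, 16:00-16:30 (invert busy blocks within the working day).
Ugo free: 08:30-12:00, 15:15-16:15.
Zubin ∩ Freya: 08:00-12:45, 14:45-17:00.
Zubin ∩ Freya ∩ Jamal: 08:00-09:30, 09:45-12:45, 14:45-16:15.
Zubin ∩ Freya ∩ Jamal ∩ Viktor: 08:00-09:30, 09:45-12:15, 16:00-16:15.
Zubin ∩ Freya ∩ Jamal ∩ Viktor ∩ Ugo: 08:30-09:30, 09:45-12:00, 16:00-16:15.
The longest is 09:45-12:00 at 135 minutes.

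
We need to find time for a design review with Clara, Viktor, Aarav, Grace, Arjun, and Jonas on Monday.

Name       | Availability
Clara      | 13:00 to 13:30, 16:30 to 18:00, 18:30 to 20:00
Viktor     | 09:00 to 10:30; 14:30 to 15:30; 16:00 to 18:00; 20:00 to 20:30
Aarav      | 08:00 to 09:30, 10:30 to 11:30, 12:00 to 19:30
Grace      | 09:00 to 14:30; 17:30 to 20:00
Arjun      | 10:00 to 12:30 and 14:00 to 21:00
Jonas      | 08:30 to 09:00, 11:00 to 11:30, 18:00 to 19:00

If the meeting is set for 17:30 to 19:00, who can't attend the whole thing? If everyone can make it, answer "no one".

Clara, Jonas, Viktor

Clara: not fully free for 17:30-19:00. Viktor: not fully free for 17:30-19:00. Aarav: free for 17:30-19:00. Grace: free for 17:30-19:00. Arjun: free for 17:30-19:00. Jonas: not fully free for 17:30-19:00.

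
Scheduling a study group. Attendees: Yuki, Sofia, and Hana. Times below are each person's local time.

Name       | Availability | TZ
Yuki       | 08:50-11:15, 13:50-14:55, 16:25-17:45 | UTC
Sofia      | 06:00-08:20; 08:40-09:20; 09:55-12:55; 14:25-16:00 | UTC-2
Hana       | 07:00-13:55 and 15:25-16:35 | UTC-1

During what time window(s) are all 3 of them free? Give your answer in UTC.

Yuki in UTC: 08:50-11:15, 13:50-14:55, 16:25-17:45.
Sofia in UTC: 08:00-10:20, 10:40-11:20, 11:55-14:55, 16:25-18:00 (add 2h to convert from UTC-2).
Hana in UTC: 08:00-14:55, 16:25-17:35 (add 1h to convert from UTC-1).
Yuki ∩ Sofia: 08:50-10:20, 10:40-11:15, 13:50-14:55, 16:25-17:45.
Yuki ∩ Sofia ∩ Hana: 08:50-10:20, 10:40-11:15, 13:50-14:55, 16:25-17:35.

08:50-10:20, 10:40-11:15, 13:50-14:55, 16:25-17:35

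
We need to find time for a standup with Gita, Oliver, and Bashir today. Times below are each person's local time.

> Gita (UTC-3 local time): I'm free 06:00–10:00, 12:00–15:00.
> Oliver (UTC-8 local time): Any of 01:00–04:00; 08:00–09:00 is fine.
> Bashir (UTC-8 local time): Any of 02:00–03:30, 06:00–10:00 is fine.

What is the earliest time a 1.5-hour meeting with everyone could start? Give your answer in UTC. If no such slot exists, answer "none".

10:00

Gita in UTC: 09:00-13:00, 15:00-18:00 (add 3h to convert from UTC-3).
Oliver in UTC: 09:00-12:00, 16:00-17:00 (add 8h to convert from UTC-8).
Bashir in UTC: 10:00-11:30, 14:00-18:00 (add 8h to convert from UTC-8).
Gita ∩ Oliver: 09:00-12:00, 16:00-17:00.
Gita ∩ Oliver ∩ Bashir: 10:00-11:30, 16:00-17:00.
The first common window of at least 90 minutes is 10:00-11:30, so the earliest start is 10:00.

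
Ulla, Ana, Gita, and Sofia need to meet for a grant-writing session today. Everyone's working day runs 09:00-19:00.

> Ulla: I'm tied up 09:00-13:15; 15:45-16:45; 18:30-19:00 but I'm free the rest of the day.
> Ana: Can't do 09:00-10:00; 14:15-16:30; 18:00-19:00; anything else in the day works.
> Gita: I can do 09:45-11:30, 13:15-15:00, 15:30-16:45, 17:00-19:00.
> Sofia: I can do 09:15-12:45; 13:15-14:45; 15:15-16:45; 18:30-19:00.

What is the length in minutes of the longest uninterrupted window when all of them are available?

Ulla free: 13:15-15:45, 16:45-18:30 (invert busy blocks within the working day).
Ana free: 10:00-14:15, 16:30-18:00 (invert busy blocks within the working day).
Gita free: 09:45-11:30, 13:15-15:00, 15:30-16:45, 17:00-19:00.
Sofia free: 09:15-12:45, 13:15-14:45, 15:15-16:45, 18:30-19:00.
Ulla ∩ Ana: 13:15-14:15, 16:45-18:00.
Ulla ∩ Ana ∩ Gita: 13:15-14:15, 17:00-18:00.
Ulla ∩ Ana ∩ Gita ∩ Sofia: 13:15-14:15.
The longest is 13:15-14:15 at 60 minutes.

60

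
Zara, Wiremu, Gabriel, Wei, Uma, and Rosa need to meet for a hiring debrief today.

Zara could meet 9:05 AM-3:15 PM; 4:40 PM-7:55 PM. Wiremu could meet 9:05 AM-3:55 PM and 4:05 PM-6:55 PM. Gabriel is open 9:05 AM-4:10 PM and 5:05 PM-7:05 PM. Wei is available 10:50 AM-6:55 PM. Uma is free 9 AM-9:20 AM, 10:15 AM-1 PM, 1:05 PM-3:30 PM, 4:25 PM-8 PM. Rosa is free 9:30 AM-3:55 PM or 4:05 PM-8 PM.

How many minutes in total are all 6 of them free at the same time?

370

Zara ∩ Wiremu: 09:05-15:15, 16:40-18:55.
Zara ∩ Wiremu ∩ Gabriel: 09:05-15:15, 17:05-18:55.
Zara ∩ Wiremu ∩ Gabriel ∩ Wei: 10:50-15:15, 17:05-18:55.
Zara ∩ Wiremu ∩ Gabriel ∩ Wei ∩ Uma: 10:50-13:00, 13:05-15:15, 17:05-18:55.
Zara ∩ Wiremu ∩ Gabriel ∩ Wei ∩ Uma ∩ Rosa: 10:50-13:00, 13:05-15:15, 17:05-18:55.
So the common availability across everyone is 10:50-13:00, 13:05-15:15, 17:05-18:55.
Summing the common windows: 130 + 130 + 110 = 370 minutes.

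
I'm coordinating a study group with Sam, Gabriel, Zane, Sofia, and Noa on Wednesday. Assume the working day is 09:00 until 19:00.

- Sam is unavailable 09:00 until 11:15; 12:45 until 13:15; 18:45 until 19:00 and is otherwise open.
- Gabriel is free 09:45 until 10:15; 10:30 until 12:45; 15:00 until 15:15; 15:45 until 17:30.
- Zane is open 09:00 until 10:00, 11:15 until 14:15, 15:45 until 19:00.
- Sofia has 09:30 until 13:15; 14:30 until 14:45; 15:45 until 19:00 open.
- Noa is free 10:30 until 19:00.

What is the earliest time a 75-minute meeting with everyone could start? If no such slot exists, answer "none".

Sam free: 11:15-12:45, 13:15-18:45 (invert busy blocks within the working day).
Gabriel free: 09:45-10:15, 10:30-12:45, 15:00-15:15, 15:45-17:30.
Zane free: 09:00-10:00, 11:15-14:15, 15:45-19:00.
Sofia free: 09:30-13:15, 14:30-14:45, 15:45-19:00.
Noa free: 10:30-19:00.
Sam ∩ Gabriel: 11:15-12:45, 15:00-15:15, 15:45-17:30.
Sam ∩ Gabriel ∩ Zane: 11:15-12:45, 15:45-17:30.
Sam ∩ Gabriel ∩ Zane ∩ Sofia: 11:15-12:45, 15:45-17:30.
Sam ∩ Gabriel ∩ Zane ∩ Sofia ∩ Noa: 11:15-12:45, 15:45-17:30.
The first common window of at least 75 minutes is 11:15-12:45, so the earliest start is 11:15.

11:15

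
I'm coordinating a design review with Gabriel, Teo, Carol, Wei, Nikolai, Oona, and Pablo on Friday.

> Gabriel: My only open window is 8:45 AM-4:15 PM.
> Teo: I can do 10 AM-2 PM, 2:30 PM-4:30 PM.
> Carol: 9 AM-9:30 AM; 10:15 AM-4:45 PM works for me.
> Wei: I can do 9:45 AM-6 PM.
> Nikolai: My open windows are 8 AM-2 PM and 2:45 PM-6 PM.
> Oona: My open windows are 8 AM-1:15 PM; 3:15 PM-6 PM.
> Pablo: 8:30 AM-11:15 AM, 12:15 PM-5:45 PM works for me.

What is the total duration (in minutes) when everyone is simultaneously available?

180

Gabriel ∩ Teo: 10:00-14:00, 14:30-16:15.
Gabriel ∩ Teo ∩ Carol: 10:15-14:00, 14:30-16:15.
Gabriel ∩ Teo ∩ Carol ∩ Wei: 10:15-14:00, 14:30-16:15.
Gabriel ∩ Teo ∩ Carol ∩ Wei ∩ Nikolai: 10:15-14:00, 14:45-16:15.
Gabriel ∩ Teo ∩ Carol ∩ Wei ∩ Nikolai ∩ Oona: 10:15-13:15, 15:15-16:15.
Gabriel ∩ Teo ∩ Carol ∩ Wei ∩ Nikolai ∩ Oona ∩ Pablo: 10:15-11:15, 12:15-13:15, 15:15-16:15.
Summing the common windows: 60 + 60 + 60 = 180 minutes.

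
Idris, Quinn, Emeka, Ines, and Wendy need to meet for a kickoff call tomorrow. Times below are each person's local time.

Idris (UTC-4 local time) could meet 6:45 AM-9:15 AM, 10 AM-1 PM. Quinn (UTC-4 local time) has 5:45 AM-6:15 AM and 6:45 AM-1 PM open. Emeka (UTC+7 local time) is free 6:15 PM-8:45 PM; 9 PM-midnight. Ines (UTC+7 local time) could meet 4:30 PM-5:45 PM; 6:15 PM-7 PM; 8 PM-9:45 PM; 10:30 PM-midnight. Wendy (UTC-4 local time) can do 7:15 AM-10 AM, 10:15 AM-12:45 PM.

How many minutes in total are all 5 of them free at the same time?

Idris in UTC: 10:45-13:15, 14:00-17:00 (add 4h to convert from UTC-4).
Quinn in UTC: 09:45-10:15, 10:45-17:00 (add 4h to convert from UTC-4).
Emeka in UTC: 11:15-13:45, 14:00-17:00 (subtract 7h to convert from UTC+7).
Ines in UTC: 09:30-10:45, 11:15-12:00, 13:00-14:45, 15:30-17:00 (subtract 7h to convert from UTC+7).
Wendy in UTC: 11:15-14:00, 14:15-16:45 (add 4h to convert from UTC-4).
Idris ∩ Quinn: 10:45-13:15, 14:00-17:00.
Idris ∩ Quinn ∩ Emeka: 11:15-13:15, 14:00-17:00.
Idris ∩ Quinn ∩ Emeka ∩ Ines: 11:15-12:00, 13:00-13:15, 14:00-14:45, 15:30-17:00.
Idris ∩ Quinn ∩ Emeka ∩ Ines ∩ Wendy: 11:15-12:00, 13:00-13:15, 14:15-14:45, 15:30-16:45.
Summing the common windows: 45 + 15 + 30 + 75 = 165 minutes.

165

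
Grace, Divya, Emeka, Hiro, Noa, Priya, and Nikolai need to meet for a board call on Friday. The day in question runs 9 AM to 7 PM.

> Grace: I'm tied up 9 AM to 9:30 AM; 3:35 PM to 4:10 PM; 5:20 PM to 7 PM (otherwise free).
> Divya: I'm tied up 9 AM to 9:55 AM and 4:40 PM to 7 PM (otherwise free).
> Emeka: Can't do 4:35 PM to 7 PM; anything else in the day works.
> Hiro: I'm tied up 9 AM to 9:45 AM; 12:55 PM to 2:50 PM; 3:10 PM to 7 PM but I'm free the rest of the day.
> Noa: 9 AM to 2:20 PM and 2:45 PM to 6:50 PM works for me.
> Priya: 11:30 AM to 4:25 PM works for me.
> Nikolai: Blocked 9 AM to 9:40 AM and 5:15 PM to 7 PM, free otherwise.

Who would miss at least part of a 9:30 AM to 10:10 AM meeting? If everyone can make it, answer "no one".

Divya, Hiro, Nikolai, Priya

Grace free: 09:30-15:35, 16:10-17:20 (invert busy blocks within the working day).
Divya free: 09:55-16:40 (invert busy blocks within the working day).
Emeka free: 09:00-16:35 (invert busy blocks within the working day).
Hiro free: 09:45-12:55, 14:50-15:10 (invert busy blocks within the working day).
Noa free: 09:00-14:20, 14:45-18:50.
Priya free: 11:30-16:25.
Nikolai free: 09:40-17:15 (invert busy blocks within the working day).
Grace: free for 09:30-10:10. Divya: not fully free for 09:30-10:10. Emeka: free for 09:30-10:10. Hiro: not fully free for 09:30-10:10. Noa: free for 09:30-10:10. Priya: not fully free for 09:30-10:10. Nikolai: not fully free for 09:30-10:10.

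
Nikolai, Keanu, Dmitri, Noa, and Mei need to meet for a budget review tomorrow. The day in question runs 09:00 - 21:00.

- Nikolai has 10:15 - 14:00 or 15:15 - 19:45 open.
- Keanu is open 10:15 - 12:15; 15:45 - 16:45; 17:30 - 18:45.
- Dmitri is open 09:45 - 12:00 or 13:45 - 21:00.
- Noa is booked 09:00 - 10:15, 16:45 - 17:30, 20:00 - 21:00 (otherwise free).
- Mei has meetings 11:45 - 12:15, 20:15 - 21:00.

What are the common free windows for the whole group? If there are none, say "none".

Nikolai free: 10:15-14:00, 15:15-19:45.
Keanu free: 10:15-12:15, 15:45-16:45, 17:30-18:45.
Dmitri free: 09:45-12:00, 13:45-21:00.
Noa free: 10:15-16:45, 17:30-20:00 (invert busy blocks within the working day).
Mei free: 09:00-11:45, 12:15-20:15 (invert busy blocks within the working day).
Nikolai ∩ Keanu: 10:15-12:15, 15:45-16:45, 17:30-18:45.
Nikolai ∩ Keanu ∩ Dmitri: 10:15-12:00, 15:45-16:45, 17:30-18:45.
Nikolai ∩ Keanu ∩ Dmitri ∩ Noa: 10:15-12:00, 15:45-16:45, 17:30-18:45.
Nikolai ∩ Keanu ∩ Dmitri ∩ Noa ∩ Mei: 10:15-11:45, 15:45-16:45, 17:30-18:45.

10:15-11:45, 15:45-16:45, 17:30-18:45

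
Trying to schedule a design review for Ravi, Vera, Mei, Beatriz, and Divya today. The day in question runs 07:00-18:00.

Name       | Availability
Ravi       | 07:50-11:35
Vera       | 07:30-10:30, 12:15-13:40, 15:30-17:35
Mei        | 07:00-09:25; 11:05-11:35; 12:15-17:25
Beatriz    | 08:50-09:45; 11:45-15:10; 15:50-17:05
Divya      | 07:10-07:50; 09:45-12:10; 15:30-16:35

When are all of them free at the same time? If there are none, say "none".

none

Ravi ∩ Vera: 07:50-10:30.
Ravi ∩ Vera ∩ Mei: 07:50-09:25.
Ravi ∩ Vera ∩ Mei ∩ Beatriz: 08:50-09:25.
Ravi ∩ Vera ∩ Mei ∩ Beatriz ∩ Divya: ∅.
There is no time when everyone is free.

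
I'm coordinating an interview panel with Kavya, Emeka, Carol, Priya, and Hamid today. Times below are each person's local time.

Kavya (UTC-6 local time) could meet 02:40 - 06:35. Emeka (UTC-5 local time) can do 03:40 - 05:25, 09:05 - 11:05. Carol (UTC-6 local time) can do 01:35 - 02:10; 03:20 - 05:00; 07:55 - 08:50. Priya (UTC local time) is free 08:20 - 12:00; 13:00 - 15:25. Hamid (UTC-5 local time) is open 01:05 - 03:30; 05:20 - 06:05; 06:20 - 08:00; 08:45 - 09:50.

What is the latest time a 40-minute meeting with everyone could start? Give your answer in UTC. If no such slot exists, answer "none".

Kavya in UTC: 08:40-12:35 (add 6h to convert from UTC-6).
Emeka in UTC: 08:40-10:25, 14:05-16:05 (add 5h to convert from UTC-5).
Carol in UTC: 07:35-08:10, 09:20-11:00, 13:55-14:50 (add 6h to convert from UTC-6).
Priya in UTC: 08:20-12:00, 13:00-15:25.
Hamid in UTC: 06:05-08:30, 10:20-11:05, 11:20-13:00, 13:45-14:50 (add 5h to convert from UTC-5).
Kavya ∩ Emeka: 08:40-10:25.
Kavya ∩ Emeka ∩ Carol: 09:20-10:25.
Kavya ∩ Emeka ∩ Carol ∩ Priya: 09:20-10:25.
Kavya ∩ Emeka ∩ Carol ∩ Priya ∩ Hamid: 10:20-10:25.
Those are the intersection windows.
No common window is at least 40 minutes long.

none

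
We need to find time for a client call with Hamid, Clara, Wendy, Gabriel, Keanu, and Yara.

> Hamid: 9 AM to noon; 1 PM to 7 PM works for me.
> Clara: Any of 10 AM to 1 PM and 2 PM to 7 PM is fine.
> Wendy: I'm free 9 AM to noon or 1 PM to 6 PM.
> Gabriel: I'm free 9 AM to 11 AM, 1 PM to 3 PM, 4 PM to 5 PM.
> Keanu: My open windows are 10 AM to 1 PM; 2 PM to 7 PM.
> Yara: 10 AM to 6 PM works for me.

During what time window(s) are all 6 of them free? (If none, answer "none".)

Hamid ∩ Clara: 10:00-12:00, 14:00-19:00.
Hamid ∩ Clara ∩ Wendy: 10:00-12:00, 14:00-18:00.
Hamid ∩ Clara ∩ Wendy ∩ Gabriel: 10:00-11:00, 14:00-15:00, 16:00-17:00.
Hamid ∩ Clara ∩ Wendy ∩ Gabriel ∩ Keanu: 10:00-11:00, 14:00-15:00, 16:00-17:00.
Hamid ∩ Clara ∩ Wendy ∩ Gabriel ∩ Keanu ∩ Yara: 10:00-11:00, 14:00-15:00, 16:00-17:00.

10:00-11:00, 14:00-15:00, 16:00-17:00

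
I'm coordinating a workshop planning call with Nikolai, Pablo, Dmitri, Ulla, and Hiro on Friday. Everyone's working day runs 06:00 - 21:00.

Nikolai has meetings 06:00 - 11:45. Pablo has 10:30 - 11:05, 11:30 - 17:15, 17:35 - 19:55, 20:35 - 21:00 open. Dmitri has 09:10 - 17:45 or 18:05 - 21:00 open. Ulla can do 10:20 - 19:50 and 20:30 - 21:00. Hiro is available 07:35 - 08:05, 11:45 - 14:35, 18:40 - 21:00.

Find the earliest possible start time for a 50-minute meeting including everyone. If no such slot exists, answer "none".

Nikolai free: 11:45-21:00 (invert busy blocks within the working day).
Pablo free: 10:30-11:05, 11:30-17:15, 17:35-19:55, 20:35-21:00.
Dmitri free: 09:10-17:45, 18:05-21:00.
Ulla free: 10:20-19:50, 20:30-21:00.
Hiro free: 07:35-08:05, 11:45-14:35, 18:40-21:00.
Nikolai ∩ Pablo: 11:45-17:15, 17:35-19:55, 20:35-21:00.
Nikolai ∩ Pablo ∩ Dmitri: 11:45-17:15, 17:35-17:45, 18:05-19:55, 20:35-21:00.
Nikolai ∩ Pablo ∩ Dmitri ∩ Ulla: 11:45-17:15, 17:35-17:45, 18:05-19:50, 20:35-21:00.
Nikolai ∩ Pablo ∩ Dmitri ∩ Ulla ∩ Hiro: 11:45-14:35, 18:40-19:50, 20:35-21:00.
Those are the intersection windows.
The first common window of at least 50 minutes is 11:45-14:35, so the earliest start is 11:45.

11:45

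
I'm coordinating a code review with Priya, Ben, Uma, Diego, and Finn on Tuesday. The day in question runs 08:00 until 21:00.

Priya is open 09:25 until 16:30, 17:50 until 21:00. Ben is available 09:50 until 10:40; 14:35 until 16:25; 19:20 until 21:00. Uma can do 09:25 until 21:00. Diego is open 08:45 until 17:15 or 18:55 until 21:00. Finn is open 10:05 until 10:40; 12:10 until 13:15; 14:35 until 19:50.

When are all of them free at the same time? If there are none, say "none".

10:05-10:40, 14:35-16:25, 19:20-19:50

Priya ∩ Ben: 09:50-10:40, 14:35-16:25, 19:20-21:00.
Priya ∩ Ben ∩ Uma: 09:50-10:40, 14:35-16:25, 19:20-21:00.
Priya ∩ Ben ∩ Uma ∩ Diego: 09:50-10:40, 14:35-16:25, 19:20-21:00.
Priya ∩ Ben ∩ Uma ∩ Diego ∩ Finn: 10:05-10:40, 14:35-16:25, 19:20-19:50.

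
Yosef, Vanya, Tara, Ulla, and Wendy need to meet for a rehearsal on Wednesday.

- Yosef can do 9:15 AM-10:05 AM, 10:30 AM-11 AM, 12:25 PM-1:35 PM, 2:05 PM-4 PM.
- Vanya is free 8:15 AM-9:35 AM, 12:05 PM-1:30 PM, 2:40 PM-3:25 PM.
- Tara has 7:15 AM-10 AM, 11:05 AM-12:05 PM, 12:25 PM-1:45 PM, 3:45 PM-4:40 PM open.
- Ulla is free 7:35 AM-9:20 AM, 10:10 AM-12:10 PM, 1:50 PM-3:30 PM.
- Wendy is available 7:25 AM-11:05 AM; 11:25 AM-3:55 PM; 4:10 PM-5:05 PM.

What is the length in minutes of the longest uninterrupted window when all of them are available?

5

Yosef ∩ Vanya: 09:15-09:35, 12:25-13:30, 14:40-15:25.
Yosef ∩ Vanya ∩ Tara: 09:15-09:35, 12:25-13:30.
Yosef ∩ Vanya ∩ Tara ∩ Ulla: 09:15-09:20.
Yosef ∩ Vanya ∩ Tara ∩ Ulla ∩ Wendy: 09:15-09:20.
Those are the intersection windows.
The longest is 09:15-09:20 at 5 minutes.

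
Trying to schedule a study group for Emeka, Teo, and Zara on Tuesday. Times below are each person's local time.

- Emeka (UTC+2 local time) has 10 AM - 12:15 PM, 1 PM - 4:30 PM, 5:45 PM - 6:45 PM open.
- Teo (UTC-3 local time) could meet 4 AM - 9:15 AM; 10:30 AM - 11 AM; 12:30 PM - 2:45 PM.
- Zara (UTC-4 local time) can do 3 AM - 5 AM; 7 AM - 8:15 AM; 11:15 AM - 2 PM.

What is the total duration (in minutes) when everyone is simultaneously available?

Emeka in UTC: 08:00-10:15, 11:00-14:30, 15:45-16:45 (subtract 2h to convert from UTC+2).
Teo in UTC: 07:00-12:15, 13:30-14:00, 15:30-17:45 (add 3h to convert from UTC-3).
Zara in UTC: 07:00-09:00, 11:00-12:15, 15:15-18:00 (add 4h to convert from UTC-4).
Emeka ∩ Teo: 08:00-10:15, 11:00-12:15, 13:30-14:00, 15:45-16:45.
Emeka ∩ Teo ∩ Zara: 08:00-09:00, 11:00-12:15, 15:45-16:45.
Summing the common windows: 60 + 75 + 60 = 195 minutes.

195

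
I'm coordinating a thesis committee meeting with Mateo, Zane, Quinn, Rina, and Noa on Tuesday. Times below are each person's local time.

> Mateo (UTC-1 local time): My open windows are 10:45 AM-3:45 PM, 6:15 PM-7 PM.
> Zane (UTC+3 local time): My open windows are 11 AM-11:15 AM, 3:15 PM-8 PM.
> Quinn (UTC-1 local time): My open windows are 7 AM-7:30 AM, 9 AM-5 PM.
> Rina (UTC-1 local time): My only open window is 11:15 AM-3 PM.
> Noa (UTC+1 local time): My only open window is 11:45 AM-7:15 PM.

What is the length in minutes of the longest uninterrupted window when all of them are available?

225

Mateo in UTC: 11:45-16:45, 19:15-20:00 (add 1h to convert from UTC-1).
Zane in UTC: 08:00-08:15, 12:15-17:00 (subtract 3h to convert from UTC+3).
Quinn in UTC: 08:00-08:30, 10:00-18:00 (add 1h to convert from UTC-1).
Rina in UTC: 12:15-16:00 (add 1h to convert from UTC-1).
Noa in UTC: 10:45-18:15 (subtract 1h to convert from UTC+1).
Mateo ∩ Zane: 12:15-16:45.
Mateo ∩ Zane ∩ Quinn: 12:15-16:45.
Mateo ∩ Zane ∩ Quinn ∩ Rina: 12:15-16:00.
Mateo ∩ Zane ∩ Quinn ∩ Rina ∩ Noa: 12:15-16:00.
The longest is 12:15-16:00 at 225 minutes.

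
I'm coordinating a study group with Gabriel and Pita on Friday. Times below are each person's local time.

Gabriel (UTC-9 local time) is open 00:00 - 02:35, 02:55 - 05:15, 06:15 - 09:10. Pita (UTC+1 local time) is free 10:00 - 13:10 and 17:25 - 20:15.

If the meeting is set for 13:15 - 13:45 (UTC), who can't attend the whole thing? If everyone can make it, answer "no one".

Pita

Gabriel in UTC: 09:00-11:35, 11:55-14:15, 15:15-18:10 (add 9h to convert from UTC-9).
Pita in UTC: 09:00-12:10, 16:25-19:15 (subtract 1h to convert from UTC+1).
Gabriel: free for 13:15-13:45. Pita: not fully free for 13:15-13:45.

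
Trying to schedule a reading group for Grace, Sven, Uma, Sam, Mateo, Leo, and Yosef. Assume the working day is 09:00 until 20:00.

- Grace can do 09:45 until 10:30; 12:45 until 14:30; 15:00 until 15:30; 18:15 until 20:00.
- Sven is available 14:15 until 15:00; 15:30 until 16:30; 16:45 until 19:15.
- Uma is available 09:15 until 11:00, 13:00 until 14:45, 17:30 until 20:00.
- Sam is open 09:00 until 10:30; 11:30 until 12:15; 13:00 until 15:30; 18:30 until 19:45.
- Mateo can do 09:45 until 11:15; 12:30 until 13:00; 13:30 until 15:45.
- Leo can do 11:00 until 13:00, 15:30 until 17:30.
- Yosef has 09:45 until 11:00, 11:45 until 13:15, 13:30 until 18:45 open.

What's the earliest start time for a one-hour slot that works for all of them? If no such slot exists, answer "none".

Grace ∩ Sven: 14:15-14:30, 18:15-19:15.
Grace ∩ Sven ∩ Uma: 14:15-14:30, 18:15-19:15.
Grace ∩ Sven ∩ Uma ∩ Sam: 14:15-14:30, 18:30-19:15.
Grace ∩ Sven ∩ Uma ∩ Sam ∩ Mateo: 14:15-14:30.
Grace ∩ Sven ∩ Uma ∩ Sam ∩ Mateo ∩ Leo: ∅.
Grace ∩ Sven ∩ Uma ∩ Sam ∩ Mateo ∩ Leo ∩ Yosef: ∅.
There is no time when everyone is free.
No common window is at least 60 minutes long.

none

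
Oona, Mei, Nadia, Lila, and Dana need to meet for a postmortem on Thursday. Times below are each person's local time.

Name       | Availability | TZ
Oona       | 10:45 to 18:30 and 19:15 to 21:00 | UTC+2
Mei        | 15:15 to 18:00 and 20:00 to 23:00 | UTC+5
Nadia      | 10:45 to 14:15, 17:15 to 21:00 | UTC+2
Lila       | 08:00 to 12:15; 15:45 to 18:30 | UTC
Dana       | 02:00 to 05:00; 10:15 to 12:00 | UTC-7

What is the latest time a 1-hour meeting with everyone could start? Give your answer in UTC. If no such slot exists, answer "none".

Oona in UTC: 08:45-16:30, 17:15-19:00 (subtract 2h to convert from UTC+2).
Mei in UTC: 10:15-13:00, 15:00-18:00 (subtract 5h to convert from UTC+5).
Nadia in UTC: 08:45-12:15, 15:15-19:00 (subtract 2h to convert from UTC+2).
Lila in UTC: 08:00-12:15, 15:45-18:30.
Dana in UTC: 09:00-12:00, 17:15-19:00 (add 7h to convert from UTC-7).
Oona ∩ Mei: 10:15-13:00, 15:00-16:30, 17:15-18:00.
Oona ∩ Mei ∩ Nadia: 10:15-12:15, 15:15-16:30, 17:15-18:00.
Oona ∩ Mei ∩ Nadia ∩ Lila: 10:15-12:15, 15:45-16:30, 17:15-18:00.
Oona ∩ Mei ∩ Nadia ∩ Lila ∩ Dana: 10:15-12:00, 17:15-18:00.
Those are the intersection windows.
The last common window of at least 60 minutes is 10:15-12:00; a 60-minute meeting can start as late as 11:00 and still end by 12:00.

11:00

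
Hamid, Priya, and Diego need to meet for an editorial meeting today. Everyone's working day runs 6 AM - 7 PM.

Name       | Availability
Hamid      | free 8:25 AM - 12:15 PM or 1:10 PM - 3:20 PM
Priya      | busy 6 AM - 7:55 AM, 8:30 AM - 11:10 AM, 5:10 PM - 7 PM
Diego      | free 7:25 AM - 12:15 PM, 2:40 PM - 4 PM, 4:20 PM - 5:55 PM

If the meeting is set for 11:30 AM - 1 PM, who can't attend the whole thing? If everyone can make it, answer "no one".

Diego, Hamid

Hamid free: 08:25-12:15, 13:10-15:20.
Priya free: 07:55-08:30, 11:10-17:10 (invert busy blocks within the working day).
Diego free: 07:25-12:15, 14:40-16:00, 16:20-17:55.
Hamid: not fully free for 11:30-13:00. Priya: free for 11:30-13:00. Diego: not fully free for 11:30-13:00.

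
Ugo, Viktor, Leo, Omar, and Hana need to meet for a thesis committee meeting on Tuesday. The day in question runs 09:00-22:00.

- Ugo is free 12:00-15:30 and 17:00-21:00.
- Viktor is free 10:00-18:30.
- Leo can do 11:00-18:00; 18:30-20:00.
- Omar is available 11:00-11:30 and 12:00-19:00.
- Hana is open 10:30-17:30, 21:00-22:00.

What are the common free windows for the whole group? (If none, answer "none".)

Ugo ∩ Viktor: 12:00-15:30, 17:00-18:30.
Ugo ∩ Viktor ∩ Leo: 12:00-15:30, 17:00-18:00.
Ugo ∩ Viktor ∩ Leo ∩ Omar: 12:00-15:30, 17:00-18:00.
Ugo ∩ Viktor ∩ Leo ∩ Omar ∩ Hana: 12:00-15:30, 17:00-17:30.

12:00-15:30, 17:00-17:30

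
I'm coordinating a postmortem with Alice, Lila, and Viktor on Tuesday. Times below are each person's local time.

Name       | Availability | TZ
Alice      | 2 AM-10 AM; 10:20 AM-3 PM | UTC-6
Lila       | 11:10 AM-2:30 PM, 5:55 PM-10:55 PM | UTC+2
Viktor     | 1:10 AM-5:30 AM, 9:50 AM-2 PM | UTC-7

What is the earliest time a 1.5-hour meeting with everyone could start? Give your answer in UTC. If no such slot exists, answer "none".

Alice in UTC: 08:00-16:00, 16:20-21:00 (add 6h to convert from UTC-6).
Lila in UTC: 09:10-12:30, 15:55-20:55 (subtract 2h to convert from UTC+2).
Viktor in UTC: 08:10-12:30, 16:50-21:00 (add 7h to convert from UTC-7).
Alice ∩ Lila: 09:10-12:30, 15:55-16:00, 16:20-20:55.
Alice ∩ Lila ∩ Viktor: 09:10-12:30, 16:50-20:55.
So the common availability across everyone is 09:10-12:30, 16:50-20:55.
The first common window of at least 90 minutes is 09:10-12:30, so the earliest start is 09:10.

09:10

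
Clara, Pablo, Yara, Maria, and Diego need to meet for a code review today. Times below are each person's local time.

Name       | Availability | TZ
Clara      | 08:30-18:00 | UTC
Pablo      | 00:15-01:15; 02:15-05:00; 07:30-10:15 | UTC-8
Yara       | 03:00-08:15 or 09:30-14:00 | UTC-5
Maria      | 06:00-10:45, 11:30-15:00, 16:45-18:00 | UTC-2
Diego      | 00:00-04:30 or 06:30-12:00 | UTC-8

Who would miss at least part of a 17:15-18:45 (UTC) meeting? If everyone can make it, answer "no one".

Clara, Maria, Pablo

Clara in UTC: 08:30-18:00.
Pablo in UTC: 08:15-09:15, 10:15-13:00, 15:30-18:15 (add 8h to convert from UTC-8).
Yara in UTC: 08:00-13:15, 14:30-19:00 (add 5h to convert from UTC-5).
Maria in UTC: 08:00-12:45, 13:30-17:00, 18:45-20:00 (add 2h to convert from UTC-2).
Diego in UTC: 08:00-12:30, 14:30-20:00 (add 8h to convert from UTC-8).
Clara: not fully free for 17:15-18:45. Pablo: not fully free for 17:15-18:45. Yara: free for 17:15-18:45. Maria: not fully free for 17:15-18:45. Diego: free for 17:15-18:45.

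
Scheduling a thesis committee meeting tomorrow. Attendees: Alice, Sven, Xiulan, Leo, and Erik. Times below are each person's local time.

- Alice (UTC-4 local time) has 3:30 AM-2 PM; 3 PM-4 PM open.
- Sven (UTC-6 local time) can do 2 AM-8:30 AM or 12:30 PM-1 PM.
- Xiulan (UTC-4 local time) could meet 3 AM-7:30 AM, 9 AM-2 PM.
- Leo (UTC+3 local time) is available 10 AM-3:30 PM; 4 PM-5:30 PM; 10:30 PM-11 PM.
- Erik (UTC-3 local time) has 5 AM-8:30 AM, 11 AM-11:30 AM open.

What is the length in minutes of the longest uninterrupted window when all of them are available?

Alice in UTC: 07:30-18:00, 19:00-20:00 (add 4h to convert from UTC-4).
Sven in UTC: 08:00-14:30, 18:30-19:00 (add 6h to convert from UTC-6).
Xiulan in UTC: 07:00-11:30, 13:00-18:00 (add 4h to convert from UTC-4).
Leo in UTC: 07:00-12:30, 13:00-14:30, 19:30-20:00 (subtract 3h to convert from UTC+3).
Erik in UTC: 08:00-11:30, 14:00-14:30 (add 3h to convert from UTC-3).
Alice ∩ Sven: 08:00-14:30.
Alice ∩ Sven ∩ Xiulan: 08:00-11:30, 13:00-14:30.
Alice ∩ Sven ∩ Xiulan ∩ Leo: 08:00-11:30, 13:00-14:30.
Alice ∩ Sven ∩ Xiulan ∩ Leo ∩ Erik: 08:00-11:30, 14:00-14:30.
The longest is 08:00-11:30 at 210 minutes.

210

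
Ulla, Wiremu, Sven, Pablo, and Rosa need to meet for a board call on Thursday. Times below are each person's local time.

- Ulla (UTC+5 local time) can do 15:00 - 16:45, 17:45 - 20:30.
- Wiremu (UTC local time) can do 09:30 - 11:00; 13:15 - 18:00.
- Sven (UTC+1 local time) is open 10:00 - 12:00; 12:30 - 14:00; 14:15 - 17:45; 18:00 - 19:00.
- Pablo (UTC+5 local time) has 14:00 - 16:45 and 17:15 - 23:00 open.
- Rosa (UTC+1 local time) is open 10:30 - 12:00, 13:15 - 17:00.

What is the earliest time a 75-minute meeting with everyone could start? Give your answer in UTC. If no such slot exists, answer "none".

13:15

Ulla in UTC: 10:00-11:45, 12:45-15:30 (subtract 5h to convert from UTC+5).
Wiremu in UTC: 09:30-11:00, 13:15-18:00.
Sven in UTC: 09:00-11:00, 11:30-13:00, 13:15-16:45, 17:00-18:00 (subtract 1h to convert from UTC+1).
Pablo in UTC: 09:00-11:45, 12:15-18:00 (subtract 5h to convert from UTC+5).
Rosa in UTC: 09:30-11:00, 12:15-16:00 (subtract 1h to convert from UTC+1).
Ulla ∩ Wiremu: 10:00-11:00, 13:15-15:30.
Ulla ∩ Wiremu ∩ Sven: 10:00-11:00, 13:15-15:30.
Ulla ∩ Wiremu ∩ Sven ∩ Pablo: 10:00-11:00, 13:15-15:30.
Ulla ∩ Wiremu ∩ Sven ∩ Pablo ∩ Rosa: 10:00-11:00, 13:15-15:30.
The first common window of at least 75 minutes is 13:15-15:30, so the earliest start is 13:15.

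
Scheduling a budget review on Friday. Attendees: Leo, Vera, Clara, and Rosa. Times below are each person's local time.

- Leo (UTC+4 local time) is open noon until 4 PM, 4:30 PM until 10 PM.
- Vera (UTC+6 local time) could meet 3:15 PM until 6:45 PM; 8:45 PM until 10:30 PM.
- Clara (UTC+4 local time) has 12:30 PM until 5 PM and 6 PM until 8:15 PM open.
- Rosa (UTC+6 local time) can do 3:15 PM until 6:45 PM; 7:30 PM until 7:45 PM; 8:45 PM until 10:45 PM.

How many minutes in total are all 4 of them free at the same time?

Leo in UTC: 08:00-12:00, 12:30-18:00 (subtract 4h to convert from UTC+4).
Vera in UTC: 09:15-12:45, 14:45-16:30 (subtract 6h to convert from UTC+6).
Clara in UTC: 08:30-13:00, 14:00-16:15 (subtract 4h to convert from UTC+4).
Rosa in UTC: 09:15-12:45, 13:30-13:45, 14:45-16:45 (subtract 6h to convert from UTC+6).
Leo ∩ Vera: 09:15-12:00, 12:30-12:45, 14:45-16:30.
Leo ∩ Vera ∩ Clara: 09:15-12:00, 12:30-12:45, 14:45-16:15.
Leo ∩ Vera ∩ Clara ∩ Rosa: 09:15-12:00, 12:30-12:45, 14:45-16:15.
Summing the common windows: 165 + 15 + 90 = 270 minutes.

270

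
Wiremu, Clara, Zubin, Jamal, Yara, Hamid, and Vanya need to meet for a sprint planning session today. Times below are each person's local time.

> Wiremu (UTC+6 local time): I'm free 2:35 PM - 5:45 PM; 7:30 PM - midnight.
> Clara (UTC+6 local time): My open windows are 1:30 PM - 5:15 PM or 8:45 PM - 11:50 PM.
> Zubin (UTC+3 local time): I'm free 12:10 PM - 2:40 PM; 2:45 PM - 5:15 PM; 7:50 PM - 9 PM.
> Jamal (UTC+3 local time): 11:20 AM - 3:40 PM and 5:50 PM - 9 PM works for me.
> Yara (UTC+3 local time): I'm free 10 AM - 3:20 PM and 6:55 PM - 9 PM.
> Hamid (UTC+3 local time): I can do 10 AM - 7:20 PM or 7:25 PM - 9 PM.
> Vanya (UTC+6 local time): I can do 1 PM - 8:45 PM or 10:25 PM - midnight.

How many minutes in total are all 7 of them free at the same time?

185

Wiremu in UTC: 08:35-11:45, 13:30-18:00 (subtract 6h to convert from UTC+6).
Clara in UTC: 07:30-11:15, 14:45-17:50 (subtract 6h to convert from UTC+6).
Zubin in UTC: 09:10-11:40, 11:45-14:15, 16:50-18:00 (subtract 3h to convert from UTC+3).
Jamal in UTC: 08:20-12:40, 14:50-18:00 (subtract 3h to convert from UTC+3).
Yara in UTC: 07:00-12:20, 15:55-18:00 (subtract 3h to convert from UTC+3).
Hamid in UTC: 07:00-16:20, 16:25-18:00 (subtract 3h to convert from UTC+3).
Vanya in UTC: 07:00-14:45, 16:25-18:00 (subtract 6h to convert from UTC+6).
Wiremu ∩ Clara: 08:35-11:15, 14:45-17:50.
Wiremu ∩ Clara ∩ Zubin: 09:10-11:15, 16:50-17:50.
Wiremu ∩ Clara ∩ Zubin ∩ Jamal: 09:10-11:15, 16:50-17:50.
Wiremu ∩ Clara ∩ Zubin ∩ Jamal ∩ Yara: 09:10-11:15, 16:50-17:50.
Wiremu ∩ Clara ∩ Zubin ∩ Jamal ∩ Yara ∩ Hamid: 09:10-11:15, 16:50-17:50.
Wiremu ∩ Clara ∩ Zubin ∩ Jamal ∩ Yara ∩ Hamid ∩ Vanya: 09:10-11:15, 16:50-17:50.
Those are the intersection windows.
Summing the common windows: 125 + 60 = 185 minutes.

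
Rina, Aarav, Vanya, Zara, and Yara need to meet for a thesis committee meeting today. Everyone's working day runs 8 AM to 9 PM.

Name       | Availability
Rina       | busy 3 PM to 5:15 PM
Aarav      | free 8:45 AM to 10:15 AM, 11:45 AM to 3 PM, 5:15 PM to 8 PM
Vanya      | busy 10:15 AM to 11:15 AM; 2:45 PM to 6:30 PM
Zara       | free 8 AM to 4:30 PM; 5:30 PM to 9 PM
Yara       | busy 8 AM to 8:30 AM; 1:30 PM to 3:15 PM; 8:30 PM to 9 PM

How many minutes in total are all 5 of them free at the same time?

285

Rina free: 08:00-15:00, 17:15-21:00 (invert busy blocks within the working day).
Aarav free: 08:45-10:15, 11:45-15:00, 17:15-20:00.
Vanya free: 08:00-10:15, 11:15-14:45, 18:30-21:00 (invert busy blocks within the working day).
Zara free: 08:00-16:30, 17:30-21:00.
Yara free: 08:30-13:30, 15:15-20:30 (invert busy blocks within the working day).
Rina ∩ Aarav: 08:45-10:15, 11:45-15:00, 17:15-20:00.
Rina ∩ Aarav ∩ Vanya: 08:45-10:15, 11:45-14:45, 18:30-20:00.
Rina ∩ Aarav ∩ Vanya ∩ Zara: 08:45-10:15, 11:45-14:45, 18:30-20:00.
Rina ∩ Aarav ∩ Vanya ∩ Zara ∩ Yara: 08:45-10:15, 11:45-13:30, 18:30-20:00.
Summing the common windows: 90 + 105 + 90 = 285 minutes.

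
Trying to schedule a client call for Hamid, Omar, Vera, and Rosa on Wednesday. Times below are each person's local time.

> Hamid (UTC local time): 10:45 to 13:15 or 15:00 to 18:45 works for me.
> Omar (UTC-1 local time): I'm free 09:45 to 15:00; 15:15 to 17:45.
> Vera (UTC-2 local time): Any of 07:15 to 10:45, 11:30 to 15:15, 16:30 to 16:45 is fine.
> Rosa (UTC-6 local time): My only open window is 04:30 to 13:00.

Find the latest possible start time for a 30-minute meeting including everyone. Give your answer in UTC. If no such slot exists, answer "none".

Hamid in UTC: 10:45-13:15, 15:00-18:45.
Omar in UTC: 10:45-16:00, 16:15-18:45 (add 1h to convert from UTC-1).
Vera in UTC: 09:15-12:45, 13:30-17:15, 18:30-18:45 (add 2h to convert from UTC-2).
Rosa in UTC: 10:30-19:00 (add 6h to convert from UTC-6).
Hamid ∩ Omar: 10:45-13:15, 15:00-16:00, 16:15-18:45.
Hamid ∩ Omar ∩ Vera: 10:45-12:45, 15:00-16:00, 16:15-17:15, 18:30-18:45.
Hamid ∩ Omar ∩ Vera ∩ Rosa: 10:45-12:45, 15:00-16:00, 16:15-17:15, 18:30-18:45.
The last common window of at least 30 minutes is 16:15-17:15; a 30-minute meeting can start as late as 16:45 and still end by 17:15.

16:45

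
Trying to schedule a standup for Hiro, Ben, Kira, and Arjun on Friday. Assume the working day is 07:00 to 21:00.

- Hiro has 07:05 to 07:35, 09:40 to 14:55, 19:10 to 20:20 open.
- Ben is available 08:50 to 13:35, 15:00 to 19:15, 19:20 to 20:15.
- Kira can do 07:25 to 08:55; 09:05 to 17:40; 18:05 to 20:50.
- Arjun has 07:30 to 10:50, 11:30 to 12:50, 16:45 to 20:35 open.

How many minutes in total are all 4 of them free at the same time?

210

Hiro ∩ Ben: 09:40-13:35, 19:10-19:15, 19:20-20:15.
Hiro ∩ Ben ∩ Kira: 09:40-13:35, 19:10-19:15, 19:20-20:15.
Hiro ∩ Ben ∩ Kira ∩ Arjun: 09:40-10:50, 11:30-12:50, 19:10-19:15, 19:20-20:15.
Summing the common windows: 70 + 80 + 5 + 55 = 210 minutes.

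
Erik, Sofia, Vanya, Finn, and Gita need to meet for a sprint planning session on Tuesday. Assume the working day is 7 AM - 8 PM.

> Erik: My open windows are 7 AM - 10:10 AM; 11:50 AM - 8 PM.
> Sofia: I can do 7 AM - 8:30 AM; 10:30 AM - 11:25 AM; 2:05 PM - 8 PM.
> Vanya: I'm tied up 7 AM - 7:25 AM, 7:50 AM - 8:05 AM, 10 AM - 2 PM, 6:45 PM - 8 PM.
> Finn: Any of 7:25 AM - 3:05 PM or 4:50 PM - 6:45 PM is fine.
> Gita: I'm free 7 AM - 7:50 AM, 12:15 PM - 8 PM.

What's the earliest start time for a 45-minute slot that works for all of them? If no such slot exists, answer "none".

Erik free: 07:00-10:10, 11:50-20:00.
Sofia free: 07:00-08:30, 10:30-11:25, 14:05-20:00.
Vanya free: 07:25-07:50, 08:05-10:00, 14:00-18:45 (invert busy blocks within the working day).
Finn free: 07:25-15:05, 16:50-18:45.
Gita free: 07:00-07:50, 12:15-20:00.
Erik ∩ Sofia: 07:00-08:30, 14:05-20:00.
Erik ∩ Sofia ∩ Vanya: 07:25-07:50, 08:05-08:30, 14:05-18:45.
Erik ∩ Sofia ∩ Vanya ∩ Finn: 07:25-07:50, 08:05-08:30, 14:05-15:05, 16:50-18:45.
Erik ∩ Sofia ∩ Vanya ∩ Finn ∩ Gita: 07:25-07:50, 14:05-15:05, 16:50-18:45.
So the common availability across everyone is 07:25-07:50, 14:05-15:05, 16:50-18:45.
The first common window of at least 45 minutes is 14:05-15:05, so the earliest start is 14:05.

14:05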